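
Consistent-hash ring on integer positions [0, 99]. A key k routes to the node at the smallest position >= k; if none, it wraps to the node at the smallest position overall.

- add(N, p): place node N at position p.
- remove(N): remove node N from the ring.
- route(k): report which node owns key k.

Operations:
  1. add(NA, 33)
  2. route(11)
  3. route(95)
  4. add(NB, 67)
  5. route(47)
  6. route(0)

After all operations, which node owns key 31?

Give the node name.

Answer: NA

Derivation:
Op 1: add NA@33 -> ring=[33:NA]
Op 2: route key 11: smallest pos >= 11 is 33 -> NA
Op 3: route key 95: none >= 95, wrap to smallest pos 33 -> NA
Op 4: add NB@67 -> ring=[33:NA,67:NB]
Op 5: route key 47: smallest pos >= 47 is 67 -> NB
Op 6: route key 0: smallest pos >= 0 is 33 -> NA
Final route key 31: smallest pos >= 31 is 33 -> NA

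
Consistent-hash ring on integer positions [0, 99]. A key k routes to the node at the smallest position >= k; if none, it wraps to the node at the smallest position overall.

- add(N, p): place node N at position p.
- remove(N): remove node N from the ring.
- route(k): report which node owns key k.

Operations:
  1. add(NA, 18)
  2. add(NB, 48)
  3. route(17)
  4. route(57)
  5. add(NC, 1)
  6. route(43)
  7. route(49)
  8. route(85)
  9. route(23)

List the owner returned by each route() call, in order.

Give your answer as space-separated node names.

Answer: NA NA NB NC NC NB

Derivation:
Op 1: add NA@18 -> ring=[18:NA]
Op 2: add NB@48 -> ring=[18:NA,48:NB]
Op 3: route key 17: smallest pos >= 17 is 18 -> NA
Op 4: route key 57: none >= 57, wrap to smallest pos 18 -> NA
Op 5: add NC@1 -> ring=[1:NC,18:NA,48:NB]
Op 6: route key 43: smallest pos >= 43 is 48 -> NB
Op 7: route key 49: none >= 49, wrap to smallest pos 1 -> NC
Op 8: route key 85: none >= 85, wrap to smallest pos 1 -> NC
Op 9: route key 23: smallest pos >= 23 is 48 -> NB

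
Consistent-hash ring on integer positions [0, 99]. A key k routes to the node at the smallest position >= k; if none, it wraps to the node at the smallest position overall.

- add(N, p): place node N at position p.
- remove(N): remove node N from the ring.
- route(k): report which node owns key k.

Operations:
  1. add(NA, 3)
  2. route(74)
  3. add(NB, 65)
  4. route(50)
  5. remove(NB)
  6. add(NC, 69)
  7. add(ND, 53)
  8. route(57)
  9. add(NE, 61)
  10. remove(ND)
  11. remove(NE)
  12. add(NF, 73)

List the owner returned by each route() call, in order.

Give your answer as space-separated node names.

Answer: NA NB NC

Derivation:
Op 1: add NA@3 -> ring=[3:NA]
Op 2: route key 74: none >= 74, wrap to smallest pos 3 -> NA
Op 3: add NB@65 -> ring=[3:NA,65:NB]
Op 4: route key 50: smallest pos >= 50 is 65 -> NB
Op 5: remove NB -> ring=[3:NA]
Op 6: add NC@69 -> ring=[3:NA,69:NC]
Op 7: add ND@53 -> ring=[3:NA,53:ND,69:NC]
Op 8: route key 57: smallest pos >= 57 is 69 -> NC
Op 9: add NE@61 -> ring=[3:NA,53:ND,61:NE,69:NC]
Op 10: remove ND -> ring=[3:NA,61:NE,69:NC]
Op 11: remove NE -> ring=[3:NA,69:NC]
Op 12: add NF@73 -> ring=[3:NA,69:NC,73:NF]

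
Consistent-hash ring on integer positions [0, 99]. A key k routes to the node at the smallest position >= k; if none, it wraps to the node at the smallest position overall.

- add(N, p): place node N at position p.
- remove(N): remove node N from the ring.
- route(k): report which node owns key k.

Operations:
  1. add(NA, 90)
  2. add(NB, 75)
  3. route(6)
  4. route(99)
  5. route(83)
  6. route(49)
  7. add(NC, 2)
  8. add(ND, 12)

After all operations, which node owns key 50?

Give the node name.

Answer: NB

Derivation:
Op 1: add NA@90 -> ring=[90:NA]
Op 2: add NB@75 -> ring=[75:NB,90:NA]
Op 3: route key 6: smallest pos >= 6 is 75 -> NB
Op 4: route key 99: none >= 99, wrap to smallest pos 75 -> NB
Op 5: route key 83: smallest pos >= 83 is 90 -> NA
Op 6: route key 49: smallest pos >= 49 is 75 -> NB
Op 7: add NC@2 -> ring=[2:NC,75:NB,90:NA]
Op 8: add ND@12 -> ring=[2:NC,12:ND,75:NB,90:NA]
Final route key 50: smallest pos >= 50 is 75 -> NB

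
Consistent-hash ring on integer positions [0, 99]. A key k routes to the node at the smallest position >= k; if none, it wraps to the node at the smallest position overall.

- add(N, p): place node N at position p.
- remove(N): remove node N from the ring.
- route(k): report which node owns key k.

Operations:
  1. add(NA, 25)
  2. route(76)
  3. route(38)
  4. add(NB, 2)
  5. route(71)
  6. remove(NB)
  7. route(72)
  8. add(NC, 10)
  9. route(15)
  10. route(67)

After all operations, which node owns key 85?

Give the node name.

Answer: NC

Derivation:
Op 1: add NA@25 -> ring=[25:NA]
Op 2: route key 76: none >= 76, wrap to smallest pos 25 -> NA
Op 3: route key 38: none >= 38, wrap to smallest pos 25 -> NA
Op 4: add NB@2 -> ring=[2:NB,25:NA]
Op 5: route key 71: none >= 71, wrap to smallest pos 2 -> NB
Op 6: remove NB -> ring=[25:NA]
Op 7: route key 72: none >= 72, wrap to smallest pos 25 -> NA
Op 8: add NC@10 -> ring=[10:NC,25:NA]
Op 9: route key 15: smallest pos >= 15 is 25 -> NA
Op 10: route key 67: none >= 67, wrap to smallest pos 10 -> NC
Final route key 85: none >= 85, wrap to smallest pos 10 -> NC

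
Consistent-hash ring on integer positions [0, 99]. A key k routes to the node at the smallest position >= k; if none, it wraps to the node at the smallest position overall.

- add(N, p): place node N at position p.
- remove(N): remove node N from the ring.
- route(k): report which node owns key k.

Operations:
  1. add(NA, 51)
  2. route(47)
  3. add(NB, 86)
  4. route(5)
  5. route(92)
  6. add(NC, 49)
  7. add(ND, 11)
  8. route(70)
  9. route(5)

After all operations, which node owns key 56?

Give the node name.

Op 1: add NA@51 -> ring=[51:NA]
Op 2: route key 47: smallest pos >= 47 is 51 -> NA
Op 3: add NB@86 -> ring=[51:NA,86:NB]
Op 4: route key 5: smallest pos >= 5 is 51 -> NA
Op 5: route key 92: none >= 92, wrap to smallest pos 51 -> NA
Op 6: add NC@49 -> ring=[49:NC,51:NA,86:NB]
Op 7: add ND@11 -> ring=[11:ND,49:NC,51:NA,86:NB]
Op 8: route key 70: smallest pos >= 70 is 86 -> NB
Op 9: route key 5: smallest pos >= 5 is 11 -> ND
Final route key 56: smallest pos >= 56 is 86 -> NB

Answer: NB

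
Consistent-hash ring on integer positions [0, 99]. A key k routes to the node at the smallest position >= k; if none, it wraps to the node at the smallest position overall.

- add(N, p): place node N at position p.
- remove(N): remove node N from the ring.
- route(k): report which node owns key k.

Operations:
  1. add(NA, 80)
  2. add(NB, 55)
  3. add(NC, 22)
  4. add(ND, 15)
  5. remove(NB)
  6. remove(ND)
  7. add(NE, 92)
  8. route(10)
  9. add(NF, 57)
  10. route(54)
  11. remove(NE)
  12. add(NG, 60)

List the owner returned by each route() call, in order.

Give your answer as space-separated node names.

Answer: NC NF

Derivation:
Op 1: add NA@80 -> ring=[80:NA]
Op 2: add NB@55 -> ring=[55:NB,80:NA]
Op 3: add NC@22 -> ring=[22:NC,55:NB,80:NA]
Op 4: add ND@15 -> ring=[15:ND,22:NC,55:NB,80:NA]
Op 5: remove NB -> ring=[15:ND,22:NC,80:NA]
Op 6: remove ND -> ring=[22:NC,80:NA]
Op 7: add NE@92 -> ring=[22:NC,80:NA,92:NE]
Op 8: route key 10: smallest pos >= 10 is 22 -> NC
Op 9: add NF@57 -> ring=[22:NC,57:NF,80:NA,92:NE]
Op 10: route key 54: smallest pos >= 54 is 57 -> NF
Op 11: remove NE -> ring=[22:NC,57:NF,80:NA]
Op 12: add NG@60 -> ring=[22:NC,57:NF,60:NG,80:NA]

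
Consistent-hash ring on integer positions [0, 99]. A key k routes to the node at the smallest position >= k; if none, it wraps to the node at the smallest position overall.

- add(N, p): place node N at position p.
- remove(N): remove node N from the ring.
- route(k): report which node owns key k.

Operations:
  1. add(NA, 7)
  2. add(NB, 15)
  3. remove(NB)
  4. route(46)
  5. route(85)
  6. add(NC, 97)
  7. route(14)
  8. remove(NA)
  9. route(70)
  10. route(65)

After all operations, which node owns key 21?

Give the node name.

Op 1: add NA@7 -> ring=[7:NA]
Op 2: add NB@15 -> ring=[7:NA,15:NB]
Op 3: remove NB -> ring=[7:NA]
Op 4: route key 46: none >= 46, wrap to smallest pos 7 -> NA
Op 5: route key 85: none >= 85, wrap to smallest pos 7 -> NA
Op 6: add NC@97 -> ring=[7:NA,97:NC]
Op 7: route key 14: smallest pos >= 14 is 97 -> NC
Op 8: remove NA -> ring=[97:NC]
Op 9: route key 70: smallest pos >= 70 is 97 -> NC
Op 10: route key 65: smallest pos >= 65 is 97 -> NC
Final route key 21: smallest pos >= 21 is 97 -> NC

Answer: NC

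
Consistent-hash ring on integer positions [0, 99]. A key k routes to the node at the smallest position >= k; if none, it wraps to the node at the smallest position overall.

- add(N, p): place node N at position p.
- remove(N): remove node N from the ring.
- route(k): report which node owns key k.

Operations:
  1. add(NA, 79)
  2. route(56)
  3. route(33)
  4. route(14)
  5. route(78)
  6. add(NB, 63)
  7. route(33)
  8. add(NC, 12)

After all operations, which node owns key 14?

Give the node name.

Answer: NB

Derivation:
Op 1: add NA@79 -> ring=[79:NA]
Op 2: route key 56: smallest pos >= 56 is 79 -> NA
Op 3: route key 33: smallest pos >= 33 is 79 -> NA
Op 4: route key 14: smallest pos >= 14 is 79 -> NA
Op 5: route key 78: smallest pos >= 78 is 79 -> NA
Op 6: add NB@63 -> ring=[63:NB,79:NA]
Op 7: route key 33: smallest pos >= 33 is 63 -> NB
Op 8: add NC@12 -> ring=[12:NC,63:NB,79:NA]
Final route key 14: smallest pos >= 14 is 63 -> NB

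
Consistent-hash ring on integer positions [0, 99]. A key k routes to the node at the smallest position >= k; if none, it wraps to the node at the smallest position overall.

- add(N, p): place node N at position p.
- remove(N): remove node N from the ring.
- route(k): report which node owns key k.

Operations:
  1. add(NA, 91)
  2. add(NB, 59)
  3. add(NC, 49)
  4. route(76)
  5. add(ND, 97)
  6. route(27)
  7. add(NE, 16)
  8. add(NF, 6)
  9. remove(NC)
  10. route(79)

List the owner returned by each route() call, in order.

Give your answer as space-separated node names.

Op 1: add NA@91 -> ring=[91:NA]
Op 2: add NB@59 -> ring=[59:NB,91:NA]
Op 3: add NC@49 -> ring=[49:NC,59:NB,91:NA]
Op 4: route key 76: smallest pos >= 76 is 91 -> NA
Op 5: add ND@97 -> ring=[49:NC,59:NB,91:NA,97:ND]
Op 6: route key 27: smallest pos >= 27 is 49 -> NC
Op 7: add NE@16 -> ring=[16:NE,49:NC,59:NB,91:NA,97:ND]
Op 8: add NF@6 -> ring=[6:NF,16:NE,49:NC,59:NB,91:NA,97:ND]
Op 9: remove NC -> ring=[6:NF,16:NE,59:NB,91:NA,97:ND]
Op 10: route key 79: smallest pos >= 79 is 91 -> NA

Answer: NA NC NA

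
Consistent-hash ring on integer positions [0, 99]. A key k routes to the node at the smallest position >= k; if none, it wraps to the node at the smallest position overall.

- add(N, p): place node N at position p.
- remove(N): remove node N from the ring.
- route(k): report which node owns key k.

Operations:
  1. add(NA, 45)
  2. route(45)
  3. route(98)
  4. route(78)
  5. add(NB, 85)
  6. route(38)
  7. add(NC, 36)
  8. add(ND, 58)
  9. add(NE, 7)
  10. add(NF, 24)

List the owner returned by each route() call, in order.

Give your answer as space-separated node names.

Op 1: add NA@45 -> ring=[45:NA]
Op 2: route key 45: smallest pos >= 45 is 45 -> NA
Op 3: route key 98: none >= 98, wrap to smallest pos 45 -> NA
Op 4: route key 78: none >= 78, wrap to smallest pos 45 -> NA
Op 5: add NB@85 -> ring=[45:NA,85:NB]
Op 6: route key 38: smallest pos >= 38 is 45 -> NA
Op 7: add NC@36 -> ring=[36:NC,45:NA,85:NB]
Op 8: add ND@58 -> ring=[36:NC,45:NA,58:ND,85:NB]
Op 9: add NE@7 -> ring=[7:NE,36:NC,45:NA,58:ND,85:NB]
Op 10: add NF@24 -> ring=[7:NE,24:NF,36:NC,45:NA,58:ND,85:NB]

Answer: NA NA NA NA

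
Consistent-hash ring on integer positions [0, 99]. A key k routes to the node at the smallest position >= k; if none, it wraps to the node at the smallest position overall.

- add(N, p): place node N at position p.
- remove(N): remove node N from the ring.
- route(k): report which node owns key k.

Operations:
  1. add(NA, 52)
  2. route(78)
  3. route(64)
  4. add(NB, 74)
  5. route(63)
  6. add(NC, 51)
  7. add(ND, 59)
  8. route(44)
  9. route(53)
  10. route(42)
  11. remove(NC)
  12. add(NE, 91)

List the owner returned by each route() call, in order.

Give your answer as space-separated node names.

Op 1: add NA@52 -> ring=[52:NA]
Op 2: route key 78: none >= 78, wrap to smallest pos 52 -> NA
Op 3: route key 64: none >= 64, wrap to smallest pos 52 -> NA
Op 4: add NB@74 -> ring=[52:NA,74:NB]
Op 5: route key 63: smallest pos >= 63 is 74 -> NB
Op 6: add NC@51 -> ring=[51:NC,52:NA,74:NB]
Op 7: add ND@59 -> ring=[51:NC,52:NA,59:ND,74:NB]
Op 8: route key 44: smallest pos >= 44 is 51 -> NC
Op 9: route key 53: smallest pos >= 53 is 59 -> ND
Op 10: route key 42: smallest pos >= 42 is 51 -> NC
Op 11: remove NC -> ring=[52:NA,59:ND,74:NB]
Op 12: add NE@91 -> ring=[52:NA,59:ND,74:NB,91:NE]

Answer: NA NA NB NC ND NC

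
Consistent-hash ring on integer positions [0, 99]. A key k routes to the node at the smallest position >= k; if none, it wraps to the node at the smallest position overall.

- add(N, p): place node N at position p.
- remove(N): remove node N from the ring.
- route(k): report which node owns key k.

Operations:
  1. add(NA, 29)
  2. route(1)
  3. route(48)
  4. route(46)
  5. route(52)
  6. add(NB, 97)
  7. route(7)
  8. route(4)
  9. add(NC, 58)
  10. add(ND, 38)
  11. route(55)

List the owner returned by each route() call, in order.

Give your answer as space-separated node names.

Answer: NA NA NA NA NA NA NC

Derivation:
Op 1: add NA@29 -> ring=[29:NA]
Op 2: route key 1: smallest pos >= 1 is 29 -> NA
Op 3: route key 48: none >= 48, wrap to smallest pos 29 -> NA
Op 4: route key 46: none >= 46, wrap to smallest pos 29 -> NA
Op 5: route key 52: none >= 52, wrap to smallest pos 29 -> NA
Op 6: add NB@97 -> ring=[29:NA,97:NB]
Op 7: route key 7: smallest pos >= 7 is 29 -> NA
Op 8: route key 4: smallest pos >= 4 is 29 -> NA
Op 9: add NC@58 -> ring=[29:NA,58:NC,97:NB]
Op 10: add ND@38 -> ring=[29:NA,38:ND,58:NC,97:NB]
Op 11: route key 55: smallest pos >= 55 is 58 -> NC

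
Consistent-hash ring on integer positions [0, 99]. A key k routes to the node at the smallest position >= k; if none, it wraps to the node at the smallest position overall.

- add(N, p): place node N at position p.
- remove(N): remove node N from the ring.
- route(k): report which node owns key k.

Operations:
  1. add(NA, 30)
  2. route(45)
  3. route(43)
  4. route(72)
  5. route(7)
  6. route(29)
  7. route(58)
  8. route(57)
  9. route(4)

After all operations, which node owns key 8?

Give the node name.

Answer: NA

Derivation:
Op 1: add NA@30 -> ring=[30:NA]
Op 2: route key 45: none >= 45, wrap to smallest pos 30 -> NA
Op 3: route key 43: none >= 43, wrap to smallest pos 30 -> NA
Op 4: route key 72: none >= 72, wrap to smallest pos 30 -> NA
Op 5: route key 7: smallest pos >= 7 is 30 -> NA
Op 6: route key 29: smallest pos >= 29 is 30 -> NA
Op 7: route key 58: none >= 58, wrap to smallest pos 30 -> NA
Op 8: route key 57: none >= 57, wrap to smallest pos 30 -> NA
Op 9: route key 4: smallest pos >= 4 is 30 -> NA
Final route key 8: smallest pos >= 8 is 30 -> NA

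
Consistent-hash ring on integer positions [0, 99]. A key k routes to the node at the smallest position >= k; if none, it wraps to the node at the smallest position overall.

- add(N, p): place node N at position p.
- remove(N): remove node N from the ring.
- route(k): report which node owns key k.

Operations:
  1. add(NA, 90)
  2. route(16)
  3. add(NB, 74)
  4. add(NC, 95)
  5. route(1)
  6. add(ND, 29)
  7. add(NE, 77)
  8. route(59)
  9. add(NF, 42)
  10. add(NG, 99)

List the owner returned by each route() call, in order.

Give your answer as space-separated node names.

Answer: NA NB NB

Derivation:
Op 1: add NA@90 -> ring=[90:NA]
Op 2: route key 16: smallest pos >= 16 is 90 -> NA
Op 3: add NB@74 -> ring=[74:NB,90:NA]
Op 4: add NC@95 -> ring=[74:NB,90:NA,95:NC]
Op 5: route key 1: smallest pos >= 1 is 74 -> NB
Op 6: add ND@29 -> ring=[29:ND,74:NB,90:NA,95:NC]
Op 7: add NE@77 -> ring=[29:ND,74:NB,77:NE,90:NA,95:NC]
Op 8: route key 59: smallest pos >= 59 is 74 -> NB
Op 9: add NF@42 -> ring=[29:ND,42:NF,74:NB,77:NE,90:NA,95:NC]
Op 10: add NG@99 -> ring=[29:ND,42:NF,74:NB,77:NE,90:NA,95:NC,99:NG]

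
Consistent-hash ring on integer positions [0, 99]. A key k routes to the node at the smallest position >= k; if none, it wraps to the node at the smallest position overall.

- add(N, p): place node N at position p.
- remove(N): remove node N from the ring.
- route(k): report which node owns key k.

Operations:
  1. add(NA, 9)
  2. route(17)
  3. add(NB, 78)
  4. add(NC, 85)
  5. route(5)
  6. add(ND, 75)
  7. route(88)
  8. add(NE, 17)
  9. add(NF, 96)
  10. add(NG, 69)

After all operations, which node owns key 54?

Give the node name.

Op 1: add NA@9 -> ring=[9:NA]
Op 2: route key 17: none >= 17, wrap to smallest pos 9 -> NA
Op 3: add NB@78 -> ring=[9:NA,78:NB]
Op 4: add NC@85 -> ring=[9:NA,78:NB,85:NC]
Op 5: route key 5: smallest pos >= 5 is 9 -> NA
Op 6: add ND@75 -> ring=[9:NA,75:ND,78:NB,85:NC]
Op 7: route key 88: none >= 88, wrap to smallest pos 9 -> NA
Op 8: add NE@17 -> ring=[9:NA,17:NE,75:ND,78:NB,85:NC]
Op 9: add NF@96 -> ring=[9:NA,17:NE,75:ND,78:NB,85:NC,96:NF]
Op 10: add NG@69 -> ring=[9:NA,17:NE,69:NG,75:ND,78:NB,85:NC,96:NF]
Final route key 54: smallest pos >= 54 is 69 -> NG

Answer: NG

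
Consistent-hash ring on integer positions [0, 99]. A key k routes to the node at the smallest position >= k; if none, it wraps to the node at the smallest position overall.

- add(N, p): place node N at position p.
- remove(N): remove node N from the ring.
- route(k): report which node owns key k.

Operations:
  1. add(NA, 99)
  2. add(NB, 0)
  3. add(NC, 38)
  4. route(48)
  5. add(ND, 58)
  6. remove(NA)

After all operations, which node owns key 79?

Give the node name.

Op 1: add NA@99 -> ring=[99:NA]
Op 2: add NB@0 -> ring=[0:NB,99:NA]
Op 3: add NC@38 -> ring=[0:NB,38:NC,99:NA]
Op 4: route key 48: smallest pos >= 48 is 99 -> NA
Op 5: add ND@58 -> ring=[0:NB,38:NC,58:ND,99:NA]
Op 6: remove NA -> ring=[0:NB,38:NC,58:ND]
Final route key 79: none >= 79, wrap to smallest pos 0 -> NB

Answer: NB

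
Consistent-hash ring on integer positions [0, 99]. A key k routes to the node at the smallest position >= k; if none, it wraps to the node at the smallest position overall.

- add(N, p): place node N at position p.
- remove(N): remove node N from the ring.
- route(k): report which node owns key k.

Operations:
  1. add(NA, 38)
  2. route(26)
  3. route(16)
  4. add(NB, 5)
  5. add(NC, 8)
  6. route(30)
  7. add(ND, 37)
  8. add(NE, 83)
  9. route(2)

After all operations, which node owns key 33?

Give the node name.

Op 1: add NA@38 -> ring=[38:NA]
Op 2: route key 26: smallest pos >= 26 is 38 -> NA
Op 3: route key 16: smallest pos >= 16 is 38 -> NA
Op 4: add NB@5 -> ring=[5:NB,38:NA]
Op 5: add NC@8 -> ring=[5:NB,8:NC,38:NA]
Op 6: route key 30: smallest pos >= 30 is 38 -> NA
Op 7: add ND@37 -> ring=[5:NB,8:NC,37:ND,38:NA]
Op 8: add NE@83 -> ring=[5:NB,8:NC,37:ND,38:NA,83:NE]
Op 9: route key 2: smallest pos >= 2 is 5 -> NB
Final route key 33: smallest pos >= 33 is 37 -> ND

Answer: ND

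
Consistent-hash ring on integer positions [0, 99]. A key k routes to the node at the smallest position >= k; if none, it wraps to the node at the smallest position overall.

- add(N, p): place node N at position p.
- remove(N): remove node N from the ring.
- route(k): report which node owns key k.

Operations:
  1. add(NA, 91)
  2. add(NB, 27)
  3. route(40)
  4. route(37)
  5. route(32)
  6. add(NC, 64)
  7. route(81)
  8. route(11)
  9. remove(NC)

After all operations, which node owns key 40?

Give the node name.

Op 1: add NA@91 -> ring=[91:NA]
Op 2: add NB@27 -> ring=[27:NB,91:NA]
Op 3: route key 40: smallest pos >= 40 is 91 -> NA
Op 4: route key 37: smallest pos >= 37 is 91 -> NA
Op 5: route key 32: smallest pos >= 32 is 91 -> NA
Op 6: add NC@64 -> ring=[27:NB,64:NC,91:NA]
Op 7: route key 81: smallest pos >= 81 is 91 -> NA
Op 8: route key 11: smallest pos >= 11 is 27 -> NB
Op 9: remove NC -> ring=[27:NB,91:NA]
Final route key 40: smallest pos >= 40 is 91 -> NA

Answer: NA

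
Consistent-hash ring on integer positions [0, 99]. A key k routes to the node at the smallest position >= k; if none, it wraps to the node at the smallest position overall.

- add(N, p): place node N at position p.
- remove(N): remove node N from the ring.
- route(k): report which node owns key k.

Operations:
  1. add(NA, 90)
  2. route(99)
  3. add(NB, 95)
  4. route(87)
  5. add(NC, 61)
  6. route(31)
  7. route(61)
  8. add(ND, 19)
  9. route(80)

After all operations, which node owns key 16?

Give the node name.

Op 1: add NA@90 -> ring=[90:NA]
Op 2: route key 99: none >= 99, wrap to smallest pos 90 -> NA
Op 3: add NB@95 -> ring=[90:NA,95:NB]
Op 4: route key 87: smallest pos >= 87 is 90 -> NA
Op 5: add NC@61 -> ring=[61:NC,90:NA,95:NB]
Op 6: route key 31: smallest pos >= 31 is 61 -> NC
Op 7: route key 61: smallest pos >= 61 is 61 -> NC
Op 8: add ND@19 -> ring=[19:ND,61:NC,90:NA,95:NB]
Op 9: route key 80: smallest pos >= 80 is 90 -> NA
Final route key 16: smallest pos >= 16 is 19 -> ND

Answer: ND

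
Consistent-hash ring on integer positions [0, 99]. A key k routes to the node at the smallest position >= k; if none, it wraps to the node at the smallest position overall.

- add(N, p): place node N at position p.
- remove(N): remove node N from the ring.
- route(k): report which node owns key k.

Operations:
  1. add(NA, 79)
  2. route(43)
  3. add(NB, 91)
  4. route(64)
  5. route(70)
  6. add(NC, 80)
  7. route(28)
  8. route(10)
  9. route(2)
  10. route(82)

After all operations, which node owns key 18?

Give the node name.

Op 1: add NA@79 -> ring=[79:NA]
Op 2: route key 43: smallest pos >= 43 is 79 -> NA
Op 3: add NB@91 -> ring=[79:NA,91:NB]
Op 4: route key 64: smallest pos >= 64 is 79 -> NA
Op 5: route key 70: smallest pos >= 70 is 79 -> NA
Op 6: add NC@80 -> ring=[79:NA,80:NC,91:NB]
Op 7: route key 28: smallest pos >= 28 is 79 -> NA
Op 8: route key 10: smallest pos >= 10 is 79 -> NA
Op 9: route key 2: smallest pos >= 2 is 79 -> NA
Op 10: route key 82: smallest pos >= 82 is 91 -> NB
Final route key 18: smallest pos >= 18 is 79 -> NA

Answer: NA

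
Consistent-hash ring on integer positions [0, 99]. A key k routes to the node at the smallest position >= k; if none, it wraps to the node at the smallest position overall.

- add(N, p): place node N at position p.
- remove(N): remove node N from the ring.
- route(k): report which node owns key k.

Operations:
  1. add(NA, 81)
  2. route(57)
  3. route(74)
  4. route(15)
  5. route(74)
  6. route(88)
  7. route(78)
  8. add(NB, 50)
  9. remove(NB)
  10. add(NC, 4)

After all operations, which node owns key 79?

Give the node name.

Answer: NA

Derivation:
Op 1: add NA@81 -> ring=[81:NA]
Op 2: route key 57: smallest pos >= 57 is 81 -> NA
Op 3: route key 74: smallest pos >= 74 is 81 -> NA
Op 4: route key 15: smallest pos >= 15 is 81 -> NA
Op 5: route key 74: smallest pos >= 74 is 81 -> NA
Op 6: route key 88: none >= 88, wrap to smallest pos 81 -> NA
Op 7: route key 78: smallest pos >= 78 is 81 -> NA
Op 8: add NB@50 -> ring=[50:NB,81:NA]
Op 9: remove NB -> ring=[81:NA]
Op 10: add NC@4 -> ring=[4:NC,81:NA]
Final route key 79: smallest pos >= 79 is 81 -> NA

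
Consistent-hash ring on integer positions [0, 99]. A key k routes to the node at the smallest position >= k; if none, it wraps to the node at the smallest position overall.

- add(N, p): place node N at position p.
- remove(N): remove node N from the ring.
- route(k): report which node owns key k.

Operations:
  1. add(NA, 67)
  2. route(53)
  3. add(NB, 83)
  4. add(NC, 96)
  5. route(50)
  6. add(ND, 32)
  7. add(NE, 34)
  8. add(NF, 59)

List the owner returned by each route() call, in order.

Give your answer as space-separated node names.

Op 1: add NA@67 -> ring=[67:NA]
Op 2: route key 53: smallest pos >= 53 is 67 -> NA
Op 3: add NB@83 -> ring=[67:NA,83:NB]
Op 4: add NC@96 -> ring=[67:NA,83:NB,96:NC]
Op 5: route key 50: smallest pos >= 50 is 67 -> NA
Op 6: add ND@32 -> ring=[32:ND,67:NA,83:NB,96:NC]
Op 7: add NE@34 -> ring=[32:ND,34:NE,67:NA,83:NB,96:NC]
Op 8: add NF@59 -> ring=[32:ND,34:NE,59:NF,67:NA,83:NB,96:NC]

Answer: NA NA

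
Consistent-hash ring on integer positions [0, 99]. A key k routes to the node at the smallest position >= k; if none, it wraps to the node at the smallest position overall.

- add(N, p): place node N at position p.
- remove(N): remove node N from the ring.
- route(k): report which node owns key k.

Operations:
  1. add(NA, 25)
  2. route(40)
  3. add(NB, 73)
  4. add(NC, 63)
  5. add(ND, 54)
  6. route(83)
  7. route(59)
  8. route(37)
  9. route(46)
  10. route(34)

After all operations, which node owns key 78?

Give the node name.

Op 1: add NA@25 -> ring=[25:NA]
Op 2: route key 40: none >= 40, wrap to smallest pos 25 -> NA
Op 3: add NB@73 -> ring=[25:NA,73:NB]
Op 4: add NC@63 -> ring=[25:NA,63:NC,73:NB]
Op 5: add ND@54 -> ring=[25:NA,54:ND,63:NC,73:NB]
Op 6: route key 83: none >= 83, wrap to smallest pos 25 -> NA
Op 7: route key 59: smallest pos >= 59 is 63 -> NC
Op 8: route key 37: smallest pos >= 37 is 54 -> ND
Op 9: route key 46: smallest pos >= 46 is 54 -> ND
Op 10: route key 34: smallest pos >= 34 is 54 -> ND
Final route key 78: none >= 78, wrap to smallest pos 25 -> NA

Answer: NA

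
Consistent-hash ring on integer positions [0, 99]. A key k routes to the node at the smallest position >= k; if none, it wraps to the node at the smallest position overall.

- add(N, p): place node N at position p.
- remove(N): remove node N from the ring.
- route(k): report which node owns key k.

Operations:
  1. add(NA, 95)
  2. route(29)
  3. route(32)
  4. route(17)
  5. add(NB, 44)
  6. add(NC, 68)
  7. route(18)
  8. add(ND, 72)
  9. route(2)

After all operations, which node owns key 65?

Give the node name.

Answer: NC

Derivation:
Op 1: add NA@95 -> ring=[95:NA]
Op 2: route key 29: smallest pos >= 29 is 95 -> NA
Op 3: route key 32: smallest pos >= 32 is 95 -> NA
Op 4: route key 17: smallest pos >= 17 is 95 -> NA
Op 5: add NB@44 -> ring=[44:NB,95:NA]
Op 6: add NC@68 -> ring=[44:NB,68:NC,95:NA]
Op 7: route key 18: smallest pos >= 18 is 44 -> NB
Op 8: add ND@72 -> ring=[44:NB,68:NC,72:ND,95:NA]
Op 9: route key 2: smallest pos >= 2 is 44 -> NB
Final route key 65: smallest pos >= 65 is 68 -> NC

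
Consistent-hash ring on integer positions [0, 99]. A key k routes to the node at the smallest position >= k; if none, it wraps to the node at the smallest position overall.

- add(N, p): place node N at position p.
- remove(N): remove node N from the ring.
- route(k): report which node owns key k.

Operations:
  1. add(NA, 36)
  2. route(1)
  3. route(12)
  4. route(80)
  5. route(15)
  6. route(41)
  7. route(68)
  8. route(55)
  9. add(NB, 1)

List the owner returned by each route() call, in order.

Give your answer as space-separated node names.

Answer: NA NA NA NA NA NA NA

Derivation:
Op 1: add NA@36 -> ring=[36:NA]
Op 2: route key 1: smallest pos >= 1 is 36 -> NA
Op 3: route key 12: smallest pos >= 12 is 36 -> NA
Op 4: route key 80: none >= 80, wrap to smallest pos 36 -> NA
Op 5: route key 15: smallest pos >= 15 is 36 -> NA
Op 6: route key 41: none >= 41, wrap to smallest pos 36 -> NA
Op 7: route key 68: none >= 68, wrap to smallest pos 36 -> NA
Op 8: route key 55: none >= 55, wrap to smallest pos 36 -> NA
Op 9: add NB@1 -> ring=[1:NB,36:NA]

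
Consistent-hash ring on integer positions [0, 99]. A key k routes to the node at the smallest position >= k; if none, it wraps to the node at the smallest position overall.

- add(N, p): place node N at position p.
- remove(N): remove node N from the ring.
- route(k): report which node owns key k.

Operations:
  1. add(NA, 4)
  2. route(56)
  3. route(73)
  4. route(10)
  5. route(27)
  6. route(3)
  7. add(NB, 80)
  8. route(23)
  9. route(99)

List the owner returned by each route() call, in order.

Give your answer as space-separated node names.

Op 1: add NA@4 -> ring=[4:NA]
Op 2: route key 56: none >= 56, wrap to smallest pos 4 -> NA
Op 3: route key 73: none >= 73, wrap to smallest pos 4 -> NA
Op 4: route key 10: none >= 10, wrap to smallest pos 4 -> NA
Op 5: route key 27: none >= 27, wrap to smallest pos 4 -> NA
Op 6: route key 3: smallest pos >= 3 is 4 -> NA
Op 7: add NB@80 -> ring=[4:NA,80:NB]
Op 8: route key 23: smallest pos >= 23 is 80 -> NB
Op 9: route key 99: none >= 99, wrap to smallest pos 4 -> NA

Answer: NA NA NA NA NA NB NA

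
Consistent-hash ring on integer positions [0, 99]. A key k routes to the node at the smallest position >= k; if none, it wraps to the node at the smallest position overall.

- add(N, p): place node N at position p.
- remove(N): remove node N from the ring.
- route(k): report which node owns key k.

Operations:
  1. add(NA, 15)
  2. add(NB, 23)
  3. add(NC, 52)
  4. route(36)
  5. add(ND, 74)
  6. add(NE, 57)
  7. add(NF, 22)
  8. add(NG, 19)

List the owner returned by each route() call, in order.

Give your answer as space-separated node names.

Answer: NC

Derivation:
Op 1: add NA@15 -> ring=[15:NA]
Op 2: add NB@23 -> ring=[15:NA,23:NB]
Op 3: add NC@52 -> ring=[15:NA,23:NB,52:NC]
Op 4: route key 36: smallest pos >= 36 is 52 -> NC
Op 5: add ND@74 -> ring=[15:NA,23:NB,52:NC,74:ND]
Op 6: add NE@57 -> ring=[15:NA,23:NB,52:NC,57:NE,74:ND]
Op 7: add NF@22 -> ring=[15:NA,22:NF,23:NB,52:NC,57:NE,74:ND]
Op 8: add NG@19 -> ring=[15:NA,19:NG,22:NF,23:NB,52:NC,57:NE,74:ND]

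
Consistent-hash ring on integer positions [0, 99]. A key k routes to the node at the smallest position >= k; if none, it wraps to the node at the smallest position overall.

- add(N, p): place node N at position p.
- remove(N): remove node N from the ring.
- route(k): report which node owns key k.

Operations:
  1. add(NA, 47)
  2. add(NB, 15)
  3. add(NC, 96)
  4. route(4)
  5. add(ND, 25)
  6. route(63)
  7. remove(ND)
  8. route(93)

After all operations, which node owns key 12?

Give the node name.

Answer: NB

Derivation:
Op 1: add NA@47 -> ring=[47:NA]
Op 2: add NB@15 -> ring=[15:NB,47:NA]
Op 3: add NC@96 -> ring=[15:NB,47:NA,96:NC]
Op 4: route key 4: smallest pos >= 4 is 15 -> NB
Op 5: add ND@25 -> ring=[15:NB,25:ND,47:NA,96:NC]
Op 6: route key 63: smallest pos >= 63 is 96 -> NC
Op 7: remove ND -> ring=[15:NB,47:NA,96:NC]
Op 8: route key 93: smallest pos >= 93 is 96 -> NC
Final route key 12: smallest pos >= 12 is 15 -> NB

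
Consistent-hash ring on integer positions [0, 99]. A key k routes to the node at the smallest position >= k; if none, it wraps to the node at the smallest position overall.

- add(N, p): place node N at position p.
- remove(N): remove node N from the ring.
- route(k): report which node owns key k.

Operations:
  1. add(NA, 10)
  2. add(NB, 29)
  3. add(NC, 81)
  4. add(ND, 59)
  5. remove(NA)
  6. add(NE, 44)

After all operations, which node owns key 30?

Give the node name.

Answer: NE

Derivation:
Op 1: add NA@10 -> ring=[10:NA]
Op 2: add NB@29 -> ring=[10:NA,29:NB]
Op 3: add NC@81 -> ring=[10:NA,29:NB,81:NC]
Op 4: add ND@59 -> ring=[10:NA,29:NB,59:ND,81:NC]
Op 5: remove NA -> ring=[29:NB,59:ND,81:NC]
Op 6: add NE@44 -> ring=[29:NB,44:NE,59:ND,81:NC]
Final route key 30: smallest pos >= 30 is 44 -> NE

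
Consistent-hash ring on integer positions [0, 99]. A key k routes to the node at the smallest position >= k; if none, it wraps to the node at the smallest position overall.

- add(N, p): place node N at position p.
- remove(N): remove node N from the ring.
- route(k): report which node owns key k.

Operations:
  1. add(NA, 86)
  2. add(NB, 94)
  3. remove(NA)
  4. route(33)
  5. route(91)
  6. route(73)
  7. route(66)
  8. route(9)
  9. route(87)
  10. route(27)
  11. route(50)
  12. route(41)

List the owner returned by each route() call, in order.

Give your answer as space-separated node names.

Op 1: add NA@86 -> ring=[86:NA]
Op 2: add NB@94 -> ring=[86:NA,94:NB]
Op 3: remove NA -> ring=[94:NB]
Op 4: route key 33: smallest pos >= 33 is 94 -> NB
Op 5: route key 91: smallest pos >= 91 is 94 -> NB
Op 6: route key 73: smallest pos >= 73 is 94 -> NB
Op 7: route key 66: smallest pos >= 66 is 94 -> NB
Op 8: route key 9: smallest pos >= 9 is 94 -> NB
Op 9: route key 87: smallest pos >= 87 is 94 -> NB
Op 10: route key 27: smallest pos >= 27 is 94 -> NB
Op 11: route key 50: smallest pos >= 50 is 94 -> NB
Op 12: route key 41: smallest pos >= 41 is 94 -> NB

Answer: NB NB NB NB NB NB NB NB NB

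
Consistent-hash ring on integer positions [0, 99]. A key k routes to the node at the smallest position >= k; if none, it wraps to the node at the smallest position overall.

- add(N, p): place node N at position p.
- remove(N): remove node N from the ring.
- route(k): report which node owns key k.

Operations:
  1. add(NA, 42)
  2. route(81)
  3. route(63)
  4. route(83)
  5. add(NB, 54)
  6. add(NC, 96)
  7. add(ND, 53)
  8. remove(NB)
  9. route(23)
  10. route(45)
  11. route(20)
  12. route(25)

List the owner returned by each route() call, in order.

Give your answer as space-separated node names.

Op 1: add NA@42 -> ring=[42:NA]
Op 2: route key 81: none >= 81, wrap to smallest pos 42 -> NA
Op 3: route key 63: none >= 63, wrap to smallest pos 42 -> NA
Op 4: route key 83: none >= 83, wrap to smallest pos 42 -> NA
Op 5: add NB@54 -> ring=[42:NA,54:NB]
Op 6: add NC@96 -> ring=[42:NA,54:NB,96:NC]
Op 7: add ND@53 -> ring=[42:NA,53:ND,54:NB,96:NC]
Op 8: remove NB -> ring=[42:NA,53:ND,96:NC]
Op 9: route key 23: smallest pos >= 23 is 42 -> NA
Op 10: route key 45: smallest pos >= 45 is 53 -> ND
Op 11: route key 20: smallest pos >= 20 is 42 -> NA
Op 12: route key 25: smallest pos >= 25 is 42 -> NA

Answer: NA NA NA NA ND NA NA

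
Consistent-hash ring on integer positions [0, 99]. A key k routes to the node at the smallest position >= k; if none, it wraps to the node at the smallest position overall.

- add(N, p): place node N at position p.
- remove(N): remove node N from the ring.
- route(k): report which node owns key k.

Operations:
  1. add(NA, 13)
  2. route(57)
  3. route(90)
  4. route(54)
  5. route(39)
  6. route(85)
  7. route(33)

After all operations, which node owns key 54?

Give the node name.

Answer: NA

Derivation:
Op 1: add NA@13 -> ring=[13:NA]
Op 2: route key 57: none >= 57, wrap to smallest pos 13 -> NA
Op 3: route key 90: none >= 90, wrap to smallest pos 13 -> NA
Op 4: route key 54: none >= 54, wrap to smallest pos 13 -> NA
Op 5: route key 39: none >= 39, wrap to smallest pos 13 -> NA
Op 6: route key 85: none >= 85, wrap to smallest pos 13 -> NA
Op 7: route key 33: none >= 33, wrap to smallest pos 13 -> NA
Final route key 54: none >= 54, wrap to smallest pos 13 -> NA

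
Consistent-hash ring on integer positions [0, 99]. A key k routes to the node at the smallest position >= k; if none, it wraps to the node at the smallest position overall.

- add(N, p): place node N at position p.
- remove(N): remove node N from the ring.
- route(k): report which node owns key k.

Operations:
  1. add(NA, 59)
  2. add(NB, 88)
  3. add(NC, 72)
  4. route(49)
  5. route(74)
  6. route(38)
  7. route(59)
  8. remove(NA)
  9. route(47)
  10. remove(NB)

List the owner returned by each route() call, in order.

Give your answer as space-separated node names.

Op 1: add NA@59 -> ring=[59:NA]
Op 2: add NB@88 -> ring=[59:NA,88:NB]
Op 3: add NC@72 -> ring=[59:NA,72:NC,88:NB]
Op 4: route key 49: smallest pos >= 49 is 59 -> NA
Op 5: route key 74: smallest pos >= 74 is 88 -> NB
Op 6: route key 38: smallest pos >= 38 is 59 -> NA
Op 7: route key 59: smallest pos >= 59 is 59 -> NA
Op 8: remove NA -> ring=[72:NC,88:NB]
Op 9: route key 47: smallest pos >= 47 is 72 -> NC
Op 10: remove NB -> ring=[72:NC]

Answer: NA NB NA NA NC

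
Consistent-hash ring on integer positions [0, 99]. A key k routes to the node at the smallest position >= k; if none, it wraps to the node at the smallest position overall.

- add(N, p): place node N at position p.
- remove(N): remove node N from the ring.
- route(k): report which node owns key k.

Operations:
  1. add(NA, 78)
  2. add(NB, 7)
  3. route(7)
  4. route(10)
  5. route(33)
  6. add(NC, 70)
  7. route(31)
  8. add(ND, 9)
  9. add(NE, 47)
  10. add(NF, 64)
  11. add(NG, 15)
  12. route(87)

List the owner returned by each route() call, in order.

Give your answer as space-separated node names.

Answer: NB NA NA NC NB

Derivation:
Op 1: add NA@78 -> ring=[78:NA]
Op 2: add NB@7 -> ring=[7:NB,78:NA]
Op 3: route key 7: smallest pos >= 7 is 7 -> NB
Op 4: route key 10: smallest pos >= 10 is 78 -> NA
Op 5: route key 33: smallest pos >= 33 is 78 -> NA
Op 6: add NC@70 -> ring=[7:NB,70:NC,78:NA]
Op 7: route key 31: smallest pos >= 31 is 70 -> NC
Op 8: add ND@9 -> ring=[7:NB,9:ND,70:NC,78:NA]
Op 9: add NE@47 -> ring=[7:NB,9:ND,47:NE,70:NC,78:NA]
Op 10: add NF@64 -> ring=[7:NB,9:ND,47:NE,64:NF,70:NC,78:NA]
Op 11: add NG@15 -> ring=[7:NB,9:ND,15:NG,47:NE,64:NF,70:NC,78:NA]
Op 12: route key 87: none >= 87, wrap to smallest pos 7 -> NB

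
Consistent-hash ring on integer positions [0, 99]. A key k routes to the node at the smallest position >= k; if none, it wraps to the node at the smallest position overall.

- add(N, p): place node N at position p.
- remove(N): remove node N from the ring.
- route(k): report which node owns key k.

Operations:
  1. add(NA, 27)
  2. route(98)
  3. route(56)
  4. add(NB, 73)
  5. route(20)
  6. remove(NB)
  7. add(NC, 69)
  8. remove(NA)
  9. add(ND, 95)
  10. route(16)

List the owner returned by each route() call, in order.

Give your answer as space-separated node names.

Op 1: add NA@27 -> ring=[27:NA]
Op 2: route key 98: none >= 98, wrap to smallest pos 27 -> NA
Op 3: route key 56: none >= 56, wrap to smallest pos 27 -> NA
Op 4: add NB@73 -> ring=[27:NA,73:NB]
Op 5: route key 20: smallest pos >= 20 is 27 -> NA
Op 6: remove NB -> ring=[27:NA]
Op 7: add NC@69 -> ring=[27:NA,69:NC]
Op 8: remove NA -> ring=[69:NC]
Op 9: add ND@95 -> ring=[69:NC,95:ND]
Op 10: route key 16: smallest pos >= 16 is 69 -> NC

Answer: NA NA NA NC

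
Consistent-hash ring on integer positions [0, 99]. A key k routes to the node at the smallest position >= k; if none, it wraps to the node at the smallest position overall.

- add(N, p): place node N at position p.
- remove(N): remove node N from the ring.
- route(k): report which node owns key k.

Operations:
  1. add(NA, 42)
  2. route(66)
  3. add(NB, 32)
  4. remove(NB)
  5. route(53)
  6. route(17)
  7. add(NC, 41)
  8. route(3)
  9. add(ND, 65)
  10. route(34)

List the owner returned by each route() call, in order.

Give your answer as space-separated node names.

Answer: NA NA NA NC NC

Derivation:
Op 1: add NA@42 -> ring=[42:NA]
Op 2: route key 66: none >= 66, wrap to smallest pos 42 -> NA
Op 3: add NB@32 -> ring=[32:NB,42:NA]
Op 4: remove NB -> ring=[42:NA]
Op 5: route key 53: none >= 53, wrap to smallest pos 42 -> NA
Op 6: route key 17: smallest pos >= 17 is 42 -> NA
Op 7: add NC@41 -> ring=[41:NC,42:NA]
Op 8: route key 3: smallest pos >= 3 is 41 -> NC
Op 9: add ND@65 -> ring=[41:NC,42:NA,65:ND]
Op 10: route key 34: smallest pos >= 34 is 41 -> NC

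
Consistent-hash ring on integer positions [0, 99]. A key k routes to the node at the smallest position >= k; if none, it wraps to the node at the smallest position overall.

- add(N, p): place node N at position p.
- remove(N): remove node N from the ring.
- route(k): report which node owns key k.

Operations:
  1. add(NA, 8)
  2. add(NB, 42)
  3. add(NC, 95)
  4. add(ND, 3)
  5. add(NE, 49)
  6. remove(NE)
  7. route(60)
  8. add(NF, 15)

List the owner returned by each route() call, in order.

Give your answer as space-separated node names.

Op 1: add NA@8 -> ring=[8:NA]
Op 2: add NB@42 -> ring=[8:NA,42:NB]
Op 3: add NC@95 -> ring=[8:NA,42:NB,95:NC]
Op 4: add ND@3 -> ring=[3:ND,8:NA,42:NB,95:NC]
Op 5: add NE@49 -> ring=[3:ND,8:NA,42:NB,49:NE,95:NC]
Op 6: remove NE -> ring=[3:ND,8:NA,42:NB,95:NC]
Op 7: route key 60: smallest pos >= 60 is 95 -> NC
Op 8: add NF@15 -> ring=[3:ND,8:NA,15:NF,42:NB,95:NC]

Answer: NC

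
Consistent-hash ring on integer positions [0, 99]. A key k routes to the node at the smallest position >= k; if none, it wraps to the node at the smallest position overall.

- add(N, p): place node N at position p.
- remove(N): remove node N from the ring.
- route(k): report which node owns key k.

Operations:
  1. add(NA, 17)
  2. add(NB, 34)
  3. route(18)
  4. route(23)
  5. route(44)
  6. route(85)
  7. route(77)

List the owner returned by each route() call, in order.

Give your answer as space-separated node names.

Answer: NB NB NA NA NA

Derivation:
Op 1: add NA@17 -> ring=[17:NA]
Op 2: add NB@34 -> ring=[17:NA,34:NB]
Op 3: route key 18: smallest pos >= 18 is 34 -> NB
Op 4: route key 23: smallest pos >= 23 is 34 -> NB
Op 5: route key 44: none >= 44, wrap to smallest pos 17 -> NA
Op 6: route key 85: none >= 85, wrap to smallest pos 17 -> NA
Op 7: route key 77: none >= 77, wrap to smallest pos 17 -> NA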